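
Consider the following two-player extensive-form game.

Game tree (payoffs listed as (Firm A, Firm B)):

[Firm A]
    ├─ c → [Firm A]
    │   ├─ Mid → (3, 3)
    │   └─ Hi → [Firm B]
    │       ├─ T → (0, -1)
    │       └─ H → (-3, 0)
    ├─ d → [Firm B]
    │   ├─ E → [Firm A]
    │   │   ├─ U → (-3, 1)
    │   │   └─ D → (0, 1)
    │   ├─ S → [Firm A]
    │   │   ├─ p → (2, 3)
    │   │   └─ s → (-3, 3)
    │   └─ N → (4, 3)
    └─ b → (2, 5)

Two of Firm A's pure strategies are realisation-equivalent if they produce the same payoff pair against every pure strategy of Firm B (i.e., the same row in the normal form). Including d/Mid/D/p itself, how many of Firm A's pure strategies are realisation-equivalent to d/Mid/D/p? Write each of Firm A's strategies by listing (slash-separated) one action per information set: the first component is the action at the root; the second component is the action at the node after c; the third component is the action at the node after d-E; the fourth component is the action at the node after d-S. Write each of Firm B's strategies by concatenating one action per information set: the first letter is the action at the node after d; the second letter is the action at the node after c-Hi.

2

Row for d/Mid/D/p (columns ET, EH, ST, SH, NT, NH): (0,1) (0,1) (2,3) (2,3) (4,3) (4,3).
Under d/Mid/D/p, Firm A's choice at the node after c can never be reached regardless of what Firm B does, so varying those choices leaves every outcome unchanged.
Holding the reachable choices fixed and varying the unreachable one freely already gives 2 equivalent strategies.
No other strategy reproduces this row, so those 2 are the full class: d/Mid/D/p, d/Hi/D/p.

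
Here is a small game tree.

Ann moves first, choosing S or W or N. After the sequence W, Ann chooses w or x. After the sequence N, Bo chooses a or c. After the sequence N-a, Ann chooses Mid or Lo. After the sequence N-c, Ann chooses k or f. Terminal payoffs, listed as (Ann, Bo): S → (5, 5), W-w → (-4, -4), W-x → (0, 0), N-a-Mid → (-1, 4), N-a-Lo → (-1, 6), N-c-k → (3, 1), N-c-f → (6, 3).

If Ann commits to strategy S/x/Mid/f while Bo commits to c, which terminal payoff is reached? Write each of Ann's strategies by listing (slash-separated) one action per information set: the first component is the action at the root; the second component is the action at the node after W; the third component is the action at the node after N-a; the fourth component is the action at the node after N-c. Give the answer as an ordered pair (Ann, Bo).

Trace the play path from the root:
  Ann plays S
→ terminal payoff (5, 5).
(Ann's choice at the node after W is never reached on this path, so it doesn't affect the outcome.)

(5, 5)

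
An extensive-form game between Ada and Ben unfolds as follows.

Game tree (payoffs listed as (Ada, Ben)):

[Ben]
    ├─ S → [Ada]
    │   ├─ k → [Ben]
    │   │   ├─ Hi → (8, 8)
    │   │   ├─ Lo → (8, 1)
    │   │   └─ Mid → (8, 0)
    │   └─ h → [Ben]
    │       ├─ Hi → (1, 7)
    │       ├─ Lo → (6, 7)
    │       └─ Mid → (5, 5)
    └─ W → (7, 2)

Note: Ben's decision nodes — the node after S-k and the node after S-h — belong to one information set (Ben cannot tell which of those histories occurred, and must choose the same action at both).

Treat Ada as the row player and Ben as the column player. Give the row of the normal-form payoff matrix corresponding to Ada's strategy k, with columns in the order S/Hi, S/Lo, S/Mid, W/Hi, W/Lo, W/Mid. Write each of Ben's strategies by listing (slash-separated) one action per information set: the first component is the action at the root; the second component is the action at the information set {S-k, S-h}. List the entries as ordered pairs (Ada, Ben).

vs S/Hi: Ben plays S → Ada plays k at [S] → Ben plays Hi at [S-k] → (8, 8)
vs S/Lo: Ben plays S → Ada plays k at [S] → Ben plays Lo at [S-k] → (8, 1)
vs S/Mid: Ben plays S → Ada plays k at [S] → Ben plays Mid at [S-k] → (8, 0)
vs W/Hi: Ben plays W → (7, 2)
vs W/Lo: Ben plays W → (7, 2)
vs W/Mid: Ben plays W → (7, 2)

(8,8) (8,1) (8,0) (7,2) (7,2) (7,2)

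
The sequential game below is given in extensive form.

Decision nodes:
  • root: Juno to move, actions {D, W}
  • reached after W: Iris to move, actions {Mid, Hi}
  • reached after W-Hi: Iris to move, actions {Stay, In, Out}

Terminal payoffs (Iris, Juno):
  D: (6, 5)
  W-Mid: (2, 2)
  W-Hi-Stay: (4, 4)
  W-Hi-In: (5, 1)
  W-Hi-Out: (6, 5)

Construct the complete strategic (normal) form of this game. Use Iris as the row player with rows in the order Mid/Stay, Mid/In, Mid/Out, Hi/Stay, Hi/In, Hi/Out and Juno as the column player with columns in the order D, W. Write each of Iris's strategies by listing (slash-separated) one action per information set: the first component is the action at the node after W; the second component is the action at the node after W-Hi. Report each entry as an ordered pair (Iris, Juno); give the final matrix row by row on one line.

Row Mid/Stay: D→(6,5), W→(2,2)
Row Mid/In: D→(6,5), W→(2,2)
Row Mid/Out: D→(6,5), W→(2,2)
Row Hi/Stay: D→(6,5), W→(4,4)
Row Hi/In: D→(6,5), W→(5,1)
Row Hi/Out: D→(6,5), W→(6,5)

Mid/Stay: (6,5) (2,2) | Mid/In: (6,5) (2,2) | Mid/Out: (6,5) (2,2) | Hi/Stay: (6,5) (4,4) | Hi/In: (6,5) (5,1) | Hi/Out: (6,5) (6,5)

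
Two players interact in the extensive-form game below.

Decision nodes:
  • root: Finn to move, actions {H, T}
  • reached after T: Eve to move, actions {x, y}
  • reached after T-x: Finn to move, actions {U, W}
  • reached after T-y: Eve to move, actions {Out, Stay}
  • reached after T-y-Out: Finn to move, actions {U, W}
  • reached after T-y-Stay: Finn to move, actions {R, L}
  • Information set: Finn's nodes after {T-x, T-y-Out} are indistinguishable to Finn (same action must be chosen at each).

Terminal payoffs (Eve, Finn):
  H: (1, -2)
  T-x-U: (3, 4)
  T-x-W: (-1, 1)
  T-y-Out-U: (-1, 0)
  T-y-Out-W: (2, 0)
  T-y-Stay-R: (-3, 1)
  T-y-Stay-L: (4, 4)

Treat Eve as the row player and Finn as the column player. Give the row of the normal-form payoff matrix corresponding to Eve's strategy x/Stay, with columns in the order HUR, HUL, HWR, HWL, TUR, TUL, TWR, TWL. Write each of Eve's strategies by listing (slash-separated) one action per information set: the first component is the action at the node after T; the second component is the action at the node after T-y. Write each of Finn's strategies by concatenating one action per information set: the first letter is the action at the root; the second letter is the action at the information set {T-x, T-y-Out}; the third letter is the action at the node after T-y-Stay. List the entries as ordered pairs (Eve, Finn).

vs HUR: Finn plays H → (1, -2)
vs HUL: Finn plays H → (1, -2)
vs HWR: Finn plays H → (1, -2)
vs HWL: Finn plays H → (1, -2)
vs TUR: Finn plays T → Eve plays x at [T] → Finn plays U at [T-x] → (3, 4)
vs TUL: Finn plays T → Eve plays x at [T] → Finn plays U at [T-x] → (3, 4)
vs TWR: Finn plays T → Eve plays x at [T] → Finn plays W at [T-x] → (-1, 1)
vs TWL: Finn plays T → Eve plays x at [T] → Finn plays W at [T-x] → (-1, 1)

(1,-2) (1,-2) (1,-2) (1,-2) (3,4) (3,4) (-1,1) (-1,1)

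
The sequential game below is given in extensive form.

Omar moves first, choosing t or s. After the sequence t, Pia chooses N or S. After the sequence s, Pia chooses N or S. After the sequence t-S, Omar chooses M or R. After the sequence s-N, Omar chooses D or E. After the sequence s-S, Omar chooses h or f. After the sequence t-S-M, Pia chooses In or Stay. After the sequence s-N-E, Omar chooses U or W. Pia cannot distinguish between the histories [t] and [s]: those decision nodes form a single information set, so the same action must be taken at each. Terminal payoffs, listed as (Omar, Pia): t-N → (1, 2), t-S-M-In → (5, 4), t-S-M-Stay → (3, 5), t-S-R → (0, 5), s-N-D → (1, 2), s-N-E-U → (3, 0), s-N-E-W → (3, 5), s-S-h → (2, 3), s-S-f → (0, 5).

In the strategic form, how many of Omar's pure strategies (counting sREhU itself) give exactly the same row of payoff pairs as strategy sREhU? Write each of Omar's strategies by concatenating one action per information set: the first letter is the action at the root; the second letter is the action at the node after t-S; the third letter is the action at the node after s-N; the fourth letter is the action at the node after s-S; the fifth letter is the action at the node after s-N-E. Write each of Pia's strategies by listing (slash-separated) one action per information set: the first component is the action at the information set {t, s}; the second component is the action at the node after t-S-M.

2

Row for sREhU (columns N/In, N/Stay, S/In, S/Stay): (3,0) (3,0) (2,3) (2,3).
Under sREhU, Omar's choice at the node after t-S can never be reached regardless of what Pia does, so varying those choices leaves every outcome unchanged.
Holding the reachable choices fixed and varying the unreachable one freely already gives 2 equivalent strategies.
No other strategy reproduces this row, so those 2 are the full class: sMEhU, sREhU.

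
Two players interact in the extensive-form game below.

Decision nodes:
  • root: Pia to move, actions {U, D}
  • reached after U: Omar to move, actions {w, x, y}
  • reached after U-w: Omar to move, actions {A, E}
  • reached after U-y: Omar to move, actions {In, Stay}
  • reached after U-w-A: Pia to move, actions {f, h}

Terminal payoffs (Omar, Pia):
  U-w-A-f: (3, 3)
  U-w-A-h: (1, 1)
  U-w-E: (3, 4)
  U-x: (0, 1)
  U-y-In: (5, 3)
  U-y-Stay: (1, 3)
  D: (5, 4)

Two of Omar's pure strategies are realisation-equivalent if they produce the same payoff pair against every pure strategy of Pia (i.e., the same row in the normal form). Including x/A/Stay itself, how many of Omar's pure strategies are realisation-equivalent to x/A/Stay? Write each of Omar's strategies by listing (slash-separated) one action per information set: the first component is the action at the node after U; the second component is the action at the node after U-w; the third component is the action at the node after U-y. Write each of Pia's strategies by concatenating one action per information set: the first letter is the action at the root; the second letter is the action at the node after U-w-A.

4

Row for x/A/Stay (columns Uf, Uh, Df, Dh): (0,1) (0,1) (5,4) (5,4).
Under x/A/Stay, Omar's choice at the node after U-w and at the node after U-y can never be reached regardless of what Pia does, so varying those choices leaves every outcome unchanged.
Holding the reachable choices fixed and varying the unreachable ones freely already gives 2 × 2 = 4 equivalent strategies.
No other strategy reproduces this row, so those 4 are the full class: x/A/In, x/A/Stay, x/E/In, x/E/Stay.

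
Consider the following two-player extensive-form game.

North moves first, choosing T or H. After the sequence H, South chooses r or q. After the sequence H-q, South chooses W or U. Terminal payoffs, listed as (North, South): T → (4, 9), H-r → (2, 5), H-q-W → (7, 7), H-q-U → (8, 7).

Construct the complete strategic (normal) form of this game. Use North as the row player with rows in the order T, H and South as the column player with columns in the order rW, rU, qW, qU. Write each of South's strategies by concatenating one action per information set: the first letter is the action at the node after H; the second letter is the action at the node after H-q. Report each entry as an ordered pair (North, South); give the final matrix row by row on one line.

Row T: rW→(4,9), rU→(4,9), qW→(4,9), qU→(4,9)
Row H: rW→(2,5), rU→(2,5), qW→(7,7), qU→(8,7)

T: (4,9) (4,9) (4,9) (4,9) | H: (2,5) (2,5) (7,7) (8,7)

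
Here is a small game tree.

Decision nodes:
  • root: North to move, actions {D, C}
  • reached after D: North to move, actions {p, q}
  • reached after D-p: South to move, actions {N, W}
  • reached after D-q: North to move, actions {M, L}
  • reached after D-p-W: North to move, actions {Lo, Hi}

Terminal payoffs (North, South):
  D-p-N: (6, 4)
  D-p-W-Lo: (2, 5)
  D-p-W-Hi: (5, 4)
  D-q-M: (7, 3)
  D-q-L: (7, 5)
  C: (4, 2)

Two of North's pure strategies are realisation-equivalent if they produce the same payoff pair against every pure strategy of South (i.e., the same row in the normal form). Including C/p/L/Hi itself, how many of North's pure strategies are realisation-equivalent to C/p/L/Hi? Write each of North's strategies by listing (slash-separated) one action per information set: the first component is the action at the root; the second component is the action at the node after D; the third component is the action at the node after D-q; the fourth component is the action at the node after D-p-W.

Row for C/p/L/Hi (columns N, W): (4,2) (4,2).
Under C/p/L/Hi, North's choice at the node after D and at the node after D-q and at the node after D-p-W can never be reached regardless of what South does, so varying those choices leaves every outcome unchanged.
Holding the reachable choices fixed and varying the unreachable ones freely already gives 2 × 2 × 2 = 8 equivalent strategies.
No other strategy reproduces this row, so those 8 are the full class: C/p/M/Lo, C/p/M/Hi, C/p/L/Lo, C/p/L/Hi, C/q/M/Lo, C/q/M/Hi, C/q/L/Lo, C/q/L/Hi.

8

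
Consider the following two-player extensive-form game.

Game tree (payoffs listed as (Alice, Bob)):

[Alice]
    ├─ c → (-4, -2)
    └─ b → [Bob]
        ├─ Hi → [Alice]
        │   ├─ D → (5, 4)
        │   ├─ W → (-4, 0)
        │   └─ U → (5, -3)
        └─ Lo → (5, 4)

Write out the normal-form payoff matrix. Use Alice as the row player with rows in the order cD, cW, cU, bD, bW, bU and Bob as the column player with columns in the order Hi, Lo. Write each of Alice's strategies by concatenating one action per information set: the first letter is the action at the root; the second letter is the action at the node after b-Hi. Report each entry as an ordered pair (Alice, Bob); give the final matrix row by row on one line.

Row cD: Hi→(-4,-2), Lo→(-4,-2)
Row cW: Hi→(-4,-2), Lo→(-4,-2)
Row cU: Hi→(-4,-2), Lo→(-4,-2)
Row bD: Hi→(5,4), Lo→(5,4)
Row bW: Hi→(-4,0), Lo→(5,4)
Row bU: Hi→(5,-3), Lo→(5,4)

cD: (-4,-2) (-4,-2) | cW: (-4,-2) (-4,-2) | cU: (-4,-2) (-4,-2) | bD: (5,4) (5,4) | bW: (-4,0) (5,4) | bU: (5,-3) (5,4)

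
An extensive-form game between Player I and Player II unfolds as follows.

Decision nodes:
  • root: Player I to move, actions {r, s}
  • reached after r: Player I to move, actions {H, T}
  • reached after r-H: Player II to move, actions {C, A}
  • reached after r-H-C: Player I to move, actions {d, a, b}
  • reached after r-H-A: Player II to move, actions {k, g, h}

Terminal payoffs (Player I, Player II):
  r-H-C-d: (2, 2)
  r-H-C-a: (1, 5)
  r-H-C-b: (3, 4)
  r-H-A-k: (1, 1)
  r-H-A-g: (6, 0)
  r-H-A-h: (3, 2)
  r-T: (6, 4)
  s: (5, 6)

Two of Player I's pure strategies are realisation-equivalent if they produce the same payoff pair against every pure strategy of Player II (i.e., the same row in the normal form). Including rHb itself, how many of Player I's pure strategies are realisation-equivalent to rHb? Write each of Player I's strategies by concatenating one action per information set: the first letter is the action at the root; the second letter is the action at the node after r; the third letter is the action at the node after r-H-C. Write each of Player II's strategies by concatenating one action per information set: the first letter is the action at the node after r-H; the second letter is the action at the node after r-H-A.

Row for rHb (columns Ck, Cg, Ch, Ak, Ag, Ah): (3,4) (3,4) (3,4) (1,1) (6,0) (3,2).
Every one of Player I's information sets is on the play path for some reply by Player II when Player I follows rHb.
Changing the action at any of them therefore changes at least one column, so only rHb itself gives this row.

1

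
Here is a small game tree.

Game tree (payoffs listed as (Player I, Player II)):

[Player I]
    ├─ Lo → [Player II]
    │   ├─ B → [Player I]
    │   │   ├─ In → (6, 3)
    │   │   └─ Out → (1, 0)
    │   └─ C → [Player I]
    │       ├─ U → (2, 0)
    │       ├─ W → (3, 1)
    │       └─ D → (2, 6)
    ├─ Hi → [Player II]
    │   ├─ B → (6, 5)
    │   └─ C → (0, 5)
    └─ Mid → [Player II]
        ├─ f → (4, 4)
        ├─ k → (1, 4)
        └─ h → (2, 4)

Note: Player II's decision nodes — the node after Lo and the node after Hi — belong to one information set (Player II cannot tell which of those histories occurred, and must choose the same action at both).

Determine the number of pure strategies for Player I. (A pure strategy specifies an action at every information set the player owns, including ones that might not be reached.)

18

Player I owns the root with actions {Lo, Hi, Mid} — three choices.
Player I owns the node after Lo-B with actions {In, Out} — two choices.
Player I owns the node after Lo-C with actions {U, W, D} — three choices.
A pure strategy fixes one action at each information set independently, so the count is the product 3 × 2 × 3 = 18.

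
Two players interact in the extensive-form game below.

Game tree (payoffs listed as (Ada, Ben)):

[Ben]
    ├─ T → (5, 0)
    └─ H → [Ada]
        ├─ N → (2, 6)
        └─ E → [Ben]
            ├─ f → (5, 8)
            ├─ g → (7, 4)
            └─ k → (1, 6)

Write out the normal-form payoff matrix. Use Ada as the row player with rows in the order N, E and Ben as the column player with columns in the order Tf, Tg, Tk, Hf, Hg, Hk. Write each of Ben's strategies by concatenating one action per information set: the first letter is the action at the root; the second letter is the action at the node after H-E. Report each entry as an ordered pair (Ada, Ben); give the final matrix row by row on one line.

Row N: Tf→(5,0), Tg→(5,0), Tk→(5,0), Hf→(2,6), Hg→(2,6), Hk→(2,6)
Row E: Tf→(5,0), Tg→(5,0), Tk→(5,0), Hf→(5,8), Hg→(7,4), Hk→(1,6)

N: (5,0) (5,0) (5,0) (2,6) (2,6) (2,6) | E: (5,0) (5,0) (5,0) (5,8) (7,4) (1,6)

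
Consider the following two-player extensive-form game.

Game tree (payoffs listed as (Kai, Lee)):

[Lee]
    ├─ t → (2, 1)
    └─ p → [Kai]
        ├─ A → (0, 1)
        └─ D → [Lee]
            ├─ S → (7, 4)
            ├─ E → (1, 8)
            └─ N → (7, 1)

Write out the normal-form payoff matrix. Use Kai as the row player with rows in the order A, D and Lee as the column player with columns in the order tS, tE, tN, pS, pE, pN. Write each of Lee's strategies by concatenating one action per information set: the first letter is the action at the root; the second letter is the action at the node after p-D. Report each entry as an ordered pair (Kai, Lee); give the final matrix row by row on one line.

           tS       tE       tN       pS       pE       pN
   A    (2,1)    (2,1)    (2,1)    (0,1)    (0,1)    (0,1)
   D    (2,1)    (2,1)    (2,1)    (7,4)    (1,8)    (7,1)

A: (2,1) (2,1) (2,1) (0,1) (0,1) (0,1) | D: (2,1) (2,1) (2,1) (7,4) (1,8) (7,1)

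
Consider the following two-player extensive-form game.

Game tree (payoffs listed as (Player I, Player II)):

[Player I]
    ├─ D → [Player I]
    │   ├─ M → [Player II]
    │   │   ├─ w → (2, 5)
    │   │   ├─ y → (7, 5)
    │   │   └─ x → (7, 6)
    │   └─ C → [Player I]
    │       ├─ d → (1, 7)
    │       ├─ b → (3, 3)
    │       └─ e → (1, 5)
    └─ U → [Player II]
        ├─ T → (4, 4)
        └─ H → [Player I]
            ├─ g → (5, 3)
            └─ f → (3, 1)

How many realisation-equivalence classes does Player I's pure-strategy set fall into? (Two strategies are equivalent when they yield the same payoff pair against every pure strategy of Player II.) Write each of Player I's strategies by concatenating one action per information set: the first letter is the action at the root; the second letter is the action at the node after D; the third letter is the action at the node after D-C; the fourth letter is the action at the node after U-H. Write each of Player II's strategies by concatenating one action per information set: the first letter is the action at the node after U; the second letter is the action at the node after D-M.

Player I has 24 pure strategies: DMdg, DMdf, DMbg, DMbf, DMeg, DMef, DCdg, DCdf, DCbg, DCbf, DCeg, DCef, UMdg, UMdf, UMbg, UMbf, UMeg, UMef, UCdg, UCdf, UCbg, UCbf, UCeg, UCef. Columns: Tw, Ty, Tx, Hw, Hy, Hx.
{DMdg, DMdf, DMbg, DMbf, DMeg, DMef} → row (2,5) (7,5) (7,6) (2,5) (7,5) (7,6)
{DCdg, DCdf} → row (1,7) (1,7) (1,7) (1,7) (1,7) (1,7)
{DCbg, DCbf} → row (3,3) (3,3) (3,3) (3,3) (3,3) (3,3)
{DCeg, DCef} → row (1,5) (1,5) (1,5) (1,5) (1,5) (1,5)
{UMdg, UMbg, UMeg, UCdg, UCbg, UCeg} → row (4,4) (4,4) (4,4) (5,3) (5,3) (5,3)
{UMdf, UMbf, UMef, UCdf, UCbf, UCef} → row (4,4) (4,4) (4,4) (3,1) (3,1) (3,1)
That's 6 distinct rows out of 24 strategies.

6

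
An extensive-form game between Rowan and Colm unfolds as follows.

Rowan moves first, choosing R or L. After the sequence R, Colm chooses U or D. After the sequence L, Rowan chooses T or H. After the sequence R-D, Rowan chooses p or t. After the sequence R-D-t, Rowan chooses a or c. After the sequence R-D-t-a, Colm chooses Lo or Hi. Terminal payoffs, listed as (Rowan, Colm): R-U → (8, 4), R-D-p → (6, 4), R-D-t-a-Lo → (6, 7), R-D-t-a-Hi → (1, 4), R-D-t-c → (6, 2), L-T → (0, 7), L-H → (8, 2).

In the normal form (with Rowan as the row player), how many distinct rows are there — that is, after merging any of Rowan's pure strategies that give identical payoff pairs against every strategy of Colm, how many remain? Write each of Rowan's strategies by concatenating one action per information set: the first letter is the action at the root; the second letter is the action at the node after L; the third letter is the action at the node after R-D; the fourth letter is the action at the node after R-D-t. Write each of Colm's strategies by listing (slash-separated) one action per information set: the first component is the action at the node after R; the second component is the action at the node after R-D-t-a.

5

Rowan has 16 pure strategies: RTpa, RTpc, RTta, RTtc, RHpa, RHpc, RHta, RHtc, LTpa, LTpc, LTta, LTtc, LHpa, LHpc, LHta, LHtc. Columns: U/Lo, U/Hi, D/Lo, D/Hi.
{RTpa, RTpc, RHpa, RHpc} → row (8,4) (8,4) (6,4) (6,4)
{RTta, RHta} → row (8,4) (8,4) (6,7) (1,4)
{RTtc, RHtc} → row (8,4) (8,4) (6,2) (6,2)
{LTpa, LTpc, LTta, LTtc} → row (0,7) (0,7) (0,7) (0,7)
{LHpa, LHpc, LHta, LHtc} → row (8,2) (8,2) (8,2) (8,2)
That's 5 distinct rows out of 16 strategies.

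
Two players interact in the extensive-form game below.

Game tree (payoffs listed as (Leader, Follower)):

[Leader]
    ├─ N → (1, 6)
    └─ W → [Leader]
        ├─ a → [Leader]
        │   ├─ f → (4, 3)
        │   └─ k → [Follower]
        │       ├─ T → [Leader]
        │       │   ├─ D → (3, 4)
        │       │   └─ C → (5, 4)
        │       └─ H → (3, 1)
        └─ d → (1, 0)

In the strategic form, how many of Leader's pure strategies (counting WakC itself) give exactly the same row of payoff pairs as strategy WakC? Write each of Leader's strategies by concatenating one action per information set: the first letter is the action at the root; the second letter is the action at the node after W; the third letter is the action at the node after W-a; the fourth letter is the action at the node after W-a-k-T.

1

Row for WakC (columns T, H): (5,4) (3,1).
Every one of Leader's information sets is on the play path for some reply by Follower when Leader follows WakC.
Changing the action at any of them therefore changes at least one column, so only WakC itself gives this row.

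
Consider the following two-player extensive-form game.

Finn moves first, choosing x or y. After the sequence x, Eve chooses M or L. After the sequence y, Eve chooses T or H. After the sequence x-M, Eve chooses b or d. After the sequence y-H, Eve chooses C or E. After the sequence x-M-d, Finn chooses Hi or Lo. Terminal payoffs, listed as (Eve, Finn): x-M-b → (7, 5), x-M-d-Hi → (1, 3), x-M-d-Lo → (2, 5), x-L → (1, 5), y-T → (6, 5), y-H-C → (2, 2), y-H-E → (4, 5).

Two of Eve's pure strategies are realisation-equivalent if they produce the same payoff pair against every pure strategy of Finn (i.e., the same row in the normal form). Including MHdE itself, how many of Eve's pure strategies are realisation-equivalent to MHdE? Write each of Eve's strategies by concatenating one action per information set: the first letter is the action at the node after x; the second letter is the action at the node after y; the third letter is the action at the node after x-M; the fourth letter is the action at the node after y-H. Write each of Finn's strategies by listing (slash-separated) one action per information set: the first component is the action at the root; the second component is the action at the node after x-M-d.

1

Row for MHdE (columns x/Hi, x/Lo, y/Hi, y/Lo): (1,3) (2,5) (4,5) (4,5).
Every one of Eve's information sets is on the play path for some reply by Finn when Eve follows MHdE.
Changing the action at any of them therefore changes at least one column, so only MHdE itself gives this row.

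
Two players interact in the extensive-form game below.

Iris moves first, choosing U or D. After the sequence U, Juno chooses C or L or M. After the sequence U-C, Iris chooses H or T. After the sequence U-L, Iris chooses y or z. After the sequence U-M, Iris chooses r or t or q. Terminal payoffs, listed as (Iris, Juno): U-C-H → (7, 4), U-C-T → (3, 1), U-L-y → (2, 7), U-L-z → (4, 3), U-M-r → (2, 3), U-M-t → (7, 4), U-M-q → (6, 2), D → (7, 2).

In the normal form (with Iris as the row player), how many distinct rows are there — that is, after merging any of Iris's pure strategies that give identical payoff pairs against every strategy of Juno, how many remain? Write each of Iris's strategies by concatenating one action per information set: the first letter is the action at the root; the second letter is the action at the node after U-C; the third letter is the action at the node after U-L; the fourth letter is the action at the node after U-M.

Iris has 24 pure strategies: UHyr, UHyt, UHyq, UHzr, UHzt, UHzq, UTyr, UTyt, UTyq, UTzr, UTzt, UTzq, DHyr, DHyt, DHyq, DHzr, DHzt, DHzq, DTyr, DTyt, DTyq, DTzr, DTzt, DTzq. Columns: C, L, M.
{UHyr} → row (7,4) (2,7) (2,3)
{UHyt} → row (7,4) (2,7) (7,4)
{UHyq} → row (7,4) (2,7) (6,2)
{UHzr} → row (7,4) (4,3) (2,3)
{UHzt} → row (7,4) (4,3) (7,4)
{UHzq} → row (7,4) (4,3) (6,2)
{UTyr} → row (3,1) (2,7) (2,3)
{UTyt} → row (3,1) (2,7) (7,4)
{UTyq} → row (3,1) (2,7) (6,2)
{UTzr} → row (3,1) (4,3) (2,3)
{UTzt} → row (3,1) (4,3) (7,4)
{UTzq} → row (3,1) (4,3) (6,2)
{DHyr, DHyt, DHyq, DHzr, DHzt, DHzq, DTyr, DTyt, DTyq, DTzr, DTzt, DTzq} → row (7,2) (7,2) (7,2)
That's 13 distinct rows out of 24 strategies.

13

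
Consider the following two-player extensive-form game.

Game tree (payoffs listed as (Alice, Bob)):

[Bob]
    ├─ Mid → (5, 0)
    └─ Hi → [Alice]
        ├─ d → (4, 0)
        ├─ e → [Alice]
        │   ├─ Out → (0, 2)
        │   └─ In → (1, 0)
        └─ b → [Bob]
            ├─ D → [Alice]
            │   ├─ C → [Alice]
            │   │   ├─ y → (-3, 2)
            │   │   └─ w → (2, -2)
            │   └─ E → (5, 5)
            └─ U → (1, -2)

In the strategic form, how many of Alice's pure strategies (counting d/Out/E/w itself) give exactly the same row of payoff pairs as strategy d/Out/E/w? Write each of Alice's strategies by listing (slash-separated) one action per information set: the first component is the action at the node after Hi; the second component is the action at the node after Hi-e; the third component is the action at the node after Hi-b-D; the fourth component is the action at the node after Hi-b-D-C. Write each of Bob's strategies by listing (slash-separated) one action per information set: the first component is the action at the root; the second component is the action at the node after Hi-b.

Row for d/Out/E/w (columns Mid/D, Mid/U, Hi/D, Hi/U): (5,0) (5,0) (4,0) (4,0).
Under d/Out/E/w, Alice's choice at the node after Hi-e and at the node after Hi-b-D and at the node after Hi-b-D-C can never be reached regardless of what Bob does, so varying those choices leaves every outcome unchanged.
Holding the reachable choices fixed and varying the unreachable ones freely already gives 2 × 2 × 2 = 8 equivalent strategies.
No other strategy reproduces this row, so those 8 are the full class: d/Out/C/y, d/Out/C/w, d/Out/E/y, d/Out/E/w, d/In/C/y, d/In/C/w, d/In/E/y, d/In/E/w.

8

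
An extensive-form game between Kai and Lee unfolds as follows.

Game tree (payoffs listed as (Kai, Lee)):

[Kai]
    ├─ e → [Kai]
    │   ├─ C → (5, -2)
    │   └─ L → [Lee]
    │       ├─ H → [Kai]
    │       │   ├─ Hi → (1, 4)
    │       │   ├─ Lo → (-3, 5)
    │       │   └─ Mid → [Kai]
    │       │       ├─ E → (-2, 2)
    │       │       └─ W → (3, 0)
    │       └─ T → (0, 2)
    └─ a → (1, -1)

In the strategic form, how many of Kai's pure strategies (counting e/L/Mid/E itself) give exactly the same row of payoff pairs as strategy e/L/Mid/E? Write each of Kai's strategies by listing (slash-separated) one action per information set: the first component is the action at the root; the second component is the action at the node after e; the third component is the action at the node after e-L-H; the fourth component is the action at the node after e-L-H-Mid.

1

Row for e/L/Mid/E (columns H, T): (-2,2) (0,2).
Every one of Kai's information sets is on the play path for some reply by Lee when Kai follows e/L/Mid/E.
Changing the action at any of them therefore changes at least one column, so only e/L/Mid/E itself gives this row.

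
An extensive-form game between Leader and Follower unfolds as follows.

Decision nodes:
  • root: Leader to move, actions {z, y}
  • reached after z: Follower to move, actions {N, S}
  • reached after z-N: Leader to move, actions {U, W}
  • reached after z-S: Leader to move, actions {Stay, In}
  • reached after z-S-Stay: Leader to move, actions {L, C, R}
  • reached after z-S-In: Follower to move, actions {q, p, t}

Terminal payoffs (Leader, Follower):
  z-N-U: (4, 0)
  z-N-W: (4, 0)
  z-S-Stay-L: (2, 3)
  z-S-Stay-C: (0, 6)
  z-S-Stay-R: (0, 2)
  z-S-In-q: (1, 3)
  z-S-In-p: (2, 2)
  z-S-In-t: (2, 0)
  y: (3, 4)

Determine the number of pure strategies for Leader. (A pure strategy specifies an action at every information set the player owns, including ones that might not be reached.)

24

Leader owns the root with actions {z, y} — two choices.
Leader owns the node after z-N with actions {U, W} — two choices.
Leader owns the node after z-S with actions {Stay, In} — two choices.
Leader owns the node after z-S-Stay with actions {L, C, R} — three choices.
A pure strategy fixes one action at each information set independently, so the count is the product 2 × 2 × 2 × 3 = 24.
(For reference, Follower has 6 pure strategies, giving a 24×6 normal-form matrix.)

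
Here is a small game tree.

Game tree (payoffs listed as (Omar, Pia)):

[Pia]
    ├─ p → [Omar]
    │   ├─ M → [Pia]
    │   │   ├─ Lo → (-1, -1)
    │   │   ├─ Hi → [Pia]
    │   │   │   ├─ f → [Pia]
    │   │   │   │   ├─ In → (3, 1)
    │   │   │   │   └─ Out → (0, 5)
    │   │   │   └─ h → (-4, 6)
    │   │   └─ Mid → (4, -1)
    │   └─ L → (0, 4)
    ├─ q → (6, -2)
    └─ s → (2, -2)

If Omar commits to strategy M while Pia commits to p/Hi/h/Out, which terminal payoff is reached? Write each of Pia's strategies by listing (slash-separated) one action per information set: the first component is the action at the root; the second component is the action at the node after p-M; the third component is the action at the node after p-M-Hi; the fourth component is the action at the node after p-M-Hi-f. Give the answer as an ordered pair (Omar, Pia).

Trace the play path from the root:
  Pia plays p
  Omar plays M at [p]
  Pia plays Hi at [p-M]
  Pia plays h at [p-M-Hi]
→ terminal payoff (-4, 6).
(Pia's choice at the node after p-M-Hi-f is never reached on this path, so it doesn't affect the outcome.)

(-4, 6)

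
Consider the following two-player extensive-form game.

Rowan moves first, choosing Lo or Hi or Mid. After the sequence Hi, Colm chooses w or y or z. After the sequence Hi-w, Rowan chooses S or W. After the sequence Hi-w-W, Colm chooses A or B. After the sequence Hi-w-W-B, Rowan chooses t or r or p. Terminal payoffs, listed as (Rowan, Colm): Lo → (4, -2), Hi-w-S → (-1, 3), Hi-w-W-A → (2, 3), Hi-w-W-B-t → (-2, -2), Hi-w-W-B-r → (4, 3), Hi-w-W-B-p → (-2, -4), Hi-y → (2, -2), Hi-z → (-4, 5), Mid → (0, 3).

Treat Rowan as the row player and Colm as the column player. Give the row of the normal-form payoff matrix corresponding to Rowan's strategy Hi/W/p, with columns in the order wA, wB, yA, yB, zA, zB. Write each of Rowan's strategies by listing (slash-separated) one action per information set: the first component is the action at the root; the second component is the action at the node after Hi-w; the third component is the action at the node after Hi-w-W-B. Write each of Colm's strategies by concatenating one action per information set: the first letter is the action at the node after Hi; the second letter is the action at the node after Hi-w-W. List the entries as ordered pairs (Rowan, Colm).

(2,3) (-2,-4) (2,-2) (2,-2) (-4,5) (-4,5)

vs wA: Rowan plays Hi → Colm plays w at [Hi] → Rowan plays W at [Hi-w] → Colm plays A at [Hi-w-W] → (2, 3)
vs wB: Rowan plays Hi → Colm plays w at [Hi] → Rowan plays W at [Hi-w] → Colm plays B at [Hi-w-W] → Rowan plays p at [Hi-w-W-B] → (-2, -4)
vs yA: Rowan plays Hi → Colm plays y at [Hi] → (2, -2)
vs yB: Rowan plays Hi → Colm plays y at [Hi] → (2, -2)
vs zA: Rowan plays Hi → Colm plays z at [Hi] → (-4, 5)
vs zB: Rowan plays Hi → Colm plays z at [Hi] → (-4, 5)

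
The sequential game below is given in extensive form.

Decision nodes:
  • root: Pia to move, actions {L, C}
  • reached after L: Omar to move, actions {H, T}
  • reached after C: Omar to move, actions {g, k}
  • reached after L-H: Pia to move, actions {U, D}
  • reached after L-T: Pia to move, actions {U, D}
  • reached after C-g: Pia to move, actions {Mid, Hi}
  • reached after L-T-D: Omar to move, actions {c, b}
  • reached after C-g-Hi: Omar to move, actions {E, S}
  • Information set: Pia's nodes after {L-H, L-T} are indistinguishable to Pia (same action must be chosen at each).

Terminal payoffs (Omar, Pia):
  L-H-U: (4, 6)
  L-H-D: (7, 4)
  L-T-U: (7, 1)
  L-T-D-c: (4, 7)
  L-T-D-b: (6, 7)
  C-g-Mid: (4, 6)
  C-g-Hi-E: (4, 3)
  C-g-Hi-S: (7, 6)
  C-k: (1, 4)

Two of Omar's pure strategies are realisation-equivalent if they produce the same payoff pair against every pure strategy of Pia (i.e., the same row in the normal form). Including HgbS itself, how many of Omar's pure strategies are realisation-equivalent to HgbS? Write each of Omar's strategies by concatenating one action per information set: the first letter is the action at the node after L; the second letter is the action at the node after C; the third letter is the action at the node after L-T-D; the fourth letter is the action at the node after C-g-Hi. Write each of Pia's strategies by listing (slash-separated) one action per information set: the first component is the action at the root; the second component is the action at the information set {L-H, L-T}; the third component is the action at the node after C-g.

2

Row for HgbS (columns L/U/Mid, L/U/Hi, L/D/Mid, L/D/Hi, C/U/Mid, C/U/Hi, C/D/Mid, C/D/Hi): (4,6) (4,6) (7,4) (7,4) (4,6) (7,6) (4,6) (7,6).
Under HgbS, Omar's choice at the node after L-T-D can never be reached regardless of what Pia does, so varying those choices leaves every outcome unchanged.
Holding the reachable choices fixed and varying the unreachable one freely already gives 2 equivalent strategies.
No other strategy reproduces this row, so those 2 are the full class: HgcS, HgbS.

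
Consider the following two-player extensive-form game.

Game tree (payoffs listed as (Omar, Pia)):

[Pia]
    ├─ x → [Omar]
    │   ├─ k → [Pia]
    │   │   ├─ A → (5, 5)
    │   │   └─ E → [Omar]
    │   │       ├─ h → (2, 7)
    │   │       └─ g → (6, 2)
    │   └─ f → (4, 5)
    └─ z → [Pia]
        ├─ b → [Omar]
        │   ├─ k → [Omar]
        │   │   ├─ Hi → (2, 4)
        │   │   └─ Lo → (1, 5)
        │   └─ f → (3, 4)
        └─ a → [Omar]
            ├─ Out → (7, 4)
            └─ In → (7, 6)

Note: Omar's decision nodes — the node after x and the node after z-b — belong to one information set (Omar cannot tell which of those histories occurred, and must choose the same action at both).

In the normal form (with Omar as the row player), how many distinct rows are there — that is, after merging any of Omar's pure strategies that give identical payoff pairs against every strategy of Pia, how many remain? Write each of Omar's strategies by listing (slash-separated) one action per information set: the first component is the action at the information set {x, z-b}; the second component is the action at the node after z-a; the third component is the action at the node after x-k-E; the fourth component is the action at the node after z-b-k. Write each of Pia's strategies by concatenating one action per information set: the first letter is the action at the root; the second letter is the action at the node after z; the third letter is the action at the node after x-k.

Omar has 16 pure strategies: k/Out/h/Hi, k/Out/h/Lo, k/Out/g/Hi, k/Out/g/Lo, k/In/h/Hi, k/In/h/Lo, k/In/g/Hi, k/In/g/Lo, f/Out/h/Hi, f/Out/h/Lo, f/Out/g/Hi, f/Out/g/Lo, f/In/h/Hi, f/In/h/Lo, f/In/g/Hi, f/In/g/Lo. Columns: xbA, xbE, xaA, xaE, zbA, zbE, zaA, zaE.
{k/Out/h/Hi} → row (5,5) (2,7) (5,5) (2,7) (2,4) (2,4) (7,4) (7,4)
{k/Out/h/Lo} → row (5,5) (2,7) (5,5) (2,7) (1,5) (1,5) (7,4) (7,4)
{k/Out/g/Hi} → row (5,5) (6,2) (5,5) (6,2) (2,4) (2,4) (7,4) (7,4)
{k/Out/g/Lo} → row (5,5) (6,2) (5,5) (6,2) (1,5) (1,5) (7,4) (7,4)
{k/In/h/Hi} → row (5,5) (2,7) (5,5) (2,7) (2,4) (2,4) (7,6) (7,6)
{k/In/h/Lo} → row (5,5) (2,7) (5,5) (2,7) (1,5) (1,5) (7,6) (7,6)
{k/In/g/Hi} → row (5,5) (6,2) (5,5) (6,2) (2,4) (2,4) (7,6) (7,6)
{k/In/g/Lo} → row (5,5) (6,2) (5,5) (6,2) (1,5) (1,5) (7,6) (7,6)
{f/Out/h/Hi, f/Out/h/Lo, f/Out/g/Hi, f/Out/g/Lo} → row (4,5) (4,5) (4,5) (4,5) (3,4) (3,4) (7,4) (7,4)
{f/In/h/Hi, f/In/h/Lo, f/In/g/Hi, f/In/g/Lo} → row (4,5) (4,5) (4,5) (4,5) (3,4) (3,4) (7,6) (7,6)
That's 10 distinct rows out of 16 strategies.

10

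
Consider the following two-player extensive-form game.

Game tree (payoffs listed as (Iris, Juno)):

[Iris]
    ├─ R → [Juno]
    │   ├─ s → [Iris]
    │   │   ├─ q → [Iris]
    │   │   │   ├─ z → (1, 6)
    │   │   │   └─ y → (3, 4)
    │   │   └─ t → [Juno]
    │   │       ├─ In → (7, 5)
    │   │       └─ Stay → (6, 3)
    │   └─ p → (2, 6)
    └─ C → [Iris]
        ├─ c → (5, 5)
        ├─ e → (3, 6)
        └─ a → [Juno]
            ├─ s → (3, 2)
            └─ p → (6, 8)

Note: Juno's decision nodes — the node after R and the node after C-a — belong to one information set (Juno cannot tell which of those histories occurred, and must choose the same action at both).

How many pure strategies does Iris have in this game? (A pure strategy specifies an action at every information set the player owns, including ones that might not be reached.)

Iris owns the root with actions {R, C} — two choices.
Iris owns the node after C with actions {c, e, a} — three choices.
Iris owns the node after R-s with actions {q, t} — two choices.
Iris owns the node after R-s-q with actions {z, y} — two choices.
A pure strategy fixes one action at each information set independently, so the count is the product 2 × 3 × 2 × 2 = 24.

24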